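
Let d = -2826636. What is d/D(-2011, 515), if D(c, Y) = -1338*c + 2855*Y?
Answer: -2826636/4161043 ≈ -0.67931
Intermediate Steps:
d/D(-2011, 515) = -2826636/(-1338*(-2011) + 2855*515) = -2826636/(2690718 + 1470325) = -2826636/4161043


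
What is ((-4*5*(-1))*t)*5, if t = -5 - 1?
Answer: -600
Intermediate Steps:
t = -6
((-4*5*(-1))*t)*5 = ((-4*5*(-1))*(-6))*5 = (-20*(-1)*(-6))*5 = (20*(-6))*5 = -120*5 = -600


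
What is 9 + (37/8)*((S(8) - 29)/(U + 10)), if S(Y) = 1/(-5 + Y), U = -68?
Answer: 7855/696 ≈ 11.286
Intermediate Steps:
9 + (37/8)*((S(8) - 29)/(U + 10)) = 9 + (37/8)*((1/(-5 + 8) - 29)/(-68 + 10)) = 9 + (37*(⅛))*((1/3 - 29)/(-58)) = 9 + 37*((⅓ - 29)*(-1/58))/8 = 9 + 37*(-86/3*(-1/58))/8 = 9 + (37/8)*(43/87) = 9 + 1591/696 = 7855/696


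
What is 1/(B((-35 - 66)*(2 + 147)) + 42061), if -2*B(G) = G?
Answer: 2/99171 ≈ 2.0167e-5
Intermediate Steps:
B(G) = -G/2
1/(B((-35 - 66)*(2 + 147)) + 42061) = 1/(-(-35 - 66)*(2 + 147)/2 + 42061) = 1/(-(-101)*149/2 + 42061) = 1/(-½*(-15049) + 42061) = 1/(15049/2 + 42061) = 1/(99171/2) = 2/99171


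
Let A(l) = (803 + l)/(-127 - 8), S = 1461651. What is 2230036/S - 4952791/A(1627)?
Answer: 2413097352863/8769906 ≈ 2.7516e+5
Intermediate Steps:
A(l) = -803/135 - l/135 (A(l) = (803 + l)/(-135) = (803 + l)*(-1/135) = -803/135 - l/135)
2230036/S - 4952791/A(1627) = 2230036/1461651 - 4952791/(-803/135 - 1/135*1627) = 2230036*(1/1461651) - 4952791/(-803/135 - 1627/135) = 2230036/1461651 - 4952791/(-18) = 2230036/1461651 - 4952791*(-1/18) = 2230036/1461651 + 4952791/18 = 2413097352863/8769906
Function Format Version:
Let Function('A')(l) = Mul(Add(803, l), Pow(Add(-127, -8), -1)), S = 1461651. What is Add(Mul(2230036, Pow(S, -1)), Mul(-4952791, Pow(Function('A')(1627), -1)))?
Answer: Rational(2413097352863, 8769906) ≈ 2.7516e+5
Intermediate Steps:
Function('A')(l) = Add(Rational(-803, 135), Mul(Rational(-1, 135), l)) (Function('A')(l) = Mul(Add(803, l), Pow(-135, -1)) = Mul(Add(803, l), Rational(-1, 135)) = Add(Rational(-803, 135), Mul(Rational(-1, 135), l)))
Add(Mul(2230036, Pow(S, -1)), Mul(-4952791, Pow(Function('A')(1627), -1))) = Add(Mul(2230036, Pow(1461651, -1)), Mul(-4952791, Pow(Add(Rational(-803, 135), Mul(Rational(-1, 135), 1627)), -1))) = Add(Mul(2230036, Rational(1, 1461651)), Mul(-4952791, Pow(Add(Rational(-803, 135), Rational(-1627, 135)), -1))) = Add(Rational(2230036, 1461651), Mul(-4952791, Pow(-18, -1))) = Add(Rational(2230036, 1461651), Mul(-4952791, Rational(-1, 18))) = Add(Rational(2230036, 1461651), Rational(4952791, 18)) = Rational(2413097352863, 8769906)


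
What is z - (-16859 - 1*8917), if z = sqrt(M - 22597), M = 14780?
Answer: 25776 + I*sqrt(7817) ≈ 25776.0 + 88.414*I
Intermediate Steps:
z = I*sqrt(7817) (z = sqrt(14780 - 22597) = sqrt(-7817) = I*sqrt(7817) ≈ 88.414*I)
z - (-16859 - 1*8917) = I*sqrt(7817) - (-16859 - 1*8917) = I*sqrt(7817) - (-16859 - 8917) = I*sqrt(7817) - 1*(-25776) = I*sqrt(7817) + 25776 = 25776 + I*sqrt(7817)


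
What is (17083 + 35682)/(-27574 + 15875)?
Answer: -52765/11699 ≈ -4.5102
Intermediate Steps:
(17083 + 35682)/(-27574 + 15875) = 52765/(-11699) = 52765*(-1/11699) = -52765/11699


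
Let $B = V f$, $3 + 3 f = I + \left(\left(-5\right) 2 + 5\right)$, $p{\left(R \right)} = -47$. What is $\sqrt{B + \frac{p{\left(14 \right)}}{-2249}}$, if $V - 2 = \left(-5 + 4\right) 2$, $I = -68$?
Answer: $\frac{\sqrt{105703}}{2249} \approx 0.14456$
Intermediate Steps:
$f = - \frac{76}{3}$ ($f = -1 + \frac{-68 + \left(\left(-5\right) 2 + 5\right)}{3} = -1 + \frac{-68 + \left(-10 + 5\right)}{3} = -1 + \frac{-68 - 5}{3} = -1 + \frac{1}{3} \left(-73\right) = -1 - \frac{73}{3} = - \frac{76}{3} \approx -25.333$)
$V = 0$ ($V = 2 + \left(-5 + 4\right) 2 = 2 - 2 = 0$)
$B = 0$ ($B = 0 \left(- \frac{76}{3}\right) = 0$)
$\sqrt{B + \frac{p{\left(14 \right)}}{-2249}} = \sqrt{0 - \frac{47}{-2249}} = \sqrt{0 - - \frac{47}{2249}} = \sqrt{0 + \frac{47}{2249}} = \sqrt{\frac{47}{2249}} = \frac{\sqrt{105703}}{2249}$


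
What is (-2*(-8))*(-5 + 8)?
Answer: 48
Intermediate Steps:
(-2*(-8))*(-5 + 8) = 16*3 = 48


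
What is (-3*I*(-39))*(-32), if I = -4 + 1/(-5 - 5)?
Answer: 76752/5 ≈ 15350.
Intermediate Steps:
I = -41/10 (I = -4 + 1/(-10) = -4 - ⅒ = -41/10 ≈ -4.1000)
(-3*I*(-39))*(-32) = (-3*(-41/10)*(-39))*(-32) = ((123/10)*(-39))*(-32) = -4797/10*(-32) = 76752/5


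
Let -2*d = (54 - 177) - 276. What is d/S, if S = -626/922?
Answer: -183939/626 ≈ -293.83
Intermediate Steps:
S = -313/461 (S = -626*1/922 = -313/461 ≈ -0.67896)
d = 399/2 (d = -((54 - 177) - 276)/2 = -(-123 - 276)/2 = -1/2*(-399) = 399/2 ≈ 199.50)
d/S = 399/(2*(-313/461)) = (399/2)*(-461/313) = -183939/626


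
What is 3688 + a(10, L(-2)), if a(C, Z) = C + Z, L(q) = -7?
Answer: 3691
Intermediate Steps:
3688 + a(10, L(-2)) = 3688 + (10 - 7) = 3688 + 3 = 3691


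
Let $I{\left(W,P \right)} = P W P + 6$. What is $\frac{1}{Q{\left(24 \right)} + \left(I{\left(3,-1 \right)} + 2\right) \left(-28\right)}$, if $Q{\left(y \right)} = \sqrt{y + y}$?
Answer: $- \frac{77}{23704} - \frac{\sqrt{3}}{23704} \approx -0.0033215$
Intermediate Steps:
$I{\left(W,P \right)} = 6 + W P^{2}$ ($I{\left(W,P \right)} = W P^{2} + 6 = 6 + W P^{2}$)
$Q{\left(y \right)} = \sqrt{2} \sqrt{y}$ ($Q{\left(y \right)} = \sqrt{2 y} = \sqrt{2} \sqrt{y}$)
$\frac{1}{Q{\left(24 \right)} + \left(I{\left(3,-1 \right)} + 2\right) \left(-28\right)} = \frac{1}{\sqrt{2} \sqrt{24} + \left(\left(6 + 3 \left(-1\right)^{2}\right) + 2\right) \left(-28\right)} = \frac{1}{\sqrt{2} \cdot 2 \sqrt{6} + \left(\left(6 + 3 \cdot 1\right) + 2\right) \left(-28\right)} = \frac{1}{4 \sqrt{3} + \left(\left(6 + 3\right) + 2\right) \left(-28\right)} = \frac{1}{4 \sqrt{3} + \left(9 + 2\right) \left(-28\right)} = \frac{1}{4 \sqrt{3} + 11 \left(-28\right)} = \frac{1}{4 \sqrt{3} - 308} = \frac{1}{-308 + 4 \sqrt{3}}$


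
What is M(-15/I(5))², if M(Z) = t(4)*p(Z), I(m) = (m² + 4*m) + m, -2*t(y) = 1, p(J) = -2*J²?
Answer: 81/10000 ≈ 0.0081000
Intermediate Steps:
t(y) = -½ (t(y) = -½*1 = -½)
I(m) = m² + 5*m
M(Z) = Z² (M(Z) = -(-1)*Z² = Z²)
M(-15/I(5))² = ((-15*1/(5*(5 + 5)))²)² = ((-15/(5*10))²)² = ((-15/50)²)² = ((-15*1/50)²)² = ((-3/10)²)² = (9/100)² = 81/10000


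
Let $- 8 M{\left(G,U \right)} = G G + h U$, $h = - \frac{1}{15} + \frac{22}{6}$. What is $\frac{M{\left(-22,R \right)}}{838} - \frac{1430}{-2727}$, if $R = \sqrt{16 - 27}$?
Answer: $\frac{2066713}{4570452} - \frac{9 i \sqrt{11}}{16760} \approx 0.45219 - 0.001781 i$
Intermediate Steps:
$h = \frac{18}{5}$ ($h = \left(-1\right) \frac{1}{15} + 22 \cdot \frac{1}{6} = - \frac{1}{15} + \frac{11}{3} = \frac{18}{5} \approx 3.6$)
$R = i \sqrt{11}$ ($R = \sqrt{-11} = i \sqrt{11} \approx 3.3166 i$)
$M{\left(G,U \right)} = - \frac{9 U}{20} - \frac{G^{2}}{8}$ ($M{\left(G,U \right)} = - \frac{G G + \frac{18 U}{5}}{8} = - \frac{G^{2} + \frac{18 U}{5}}{8} = - \frac{9 U}{20} - \frac{G^{2}}{8}$)
$\frac{M{\left(-22,R \right)}}{838} - \frac{1430}{-2727} = \frac{- \frac{9 i \sqrt{11}}{20} - \frac{\left(-22\right)^{2}}{8}}{838} - \frac{1430}{-2727} = \left(- \frac{9 i \sqrt{11}}{20} - \frac{121}{2}\right) \frac{1}{838} - - \frac{1430}{2727} = \left(- \frac{9 i \sqrt{11}}{20} - \frac{121}{2}\right) \frac{1}{838} + \frac{1430}{2727} = \left(- \frac{121}{2} - \frac{9 i \sqrt{11}}{20}\right) \frac{1}{838} + \frac{1430}{2727} = \left(- \frac{121}{1676} - \frac{9 i \sqrt{11}}{16760}\right) + \frac{1430}{2727} = \frac{2066713}{4570452} - \frac{9 i \sqrt{11}}{16760}$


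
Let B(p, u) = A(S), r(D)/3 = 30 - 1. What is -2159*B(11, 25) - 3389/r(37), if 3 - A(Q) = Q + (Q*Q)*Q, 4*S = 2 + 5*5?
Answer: 3741979963/5568 ≈ 6.7205e+5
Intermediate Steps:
r(D) = 87 (r(D) = 3*(30 - 1) = 3*29 = 87)
S = 27/4 (S = (2 + 5*5)/4 = (2 + 25)/4 = (¼)*27 = 27/4 ≈ 6.7500)
A(Q) = 3 - Q - Q³ (A(Q) = 3 - (Q + (Q*Q)*Q) = 3 - (Q + Q²*Q) = 3 - (Q + Q³) = 3 + (-Q - Q³) = 3 - Q - Q³)
B(p, u) = -19923/64 (B(p, u) = 3 - 1*27/4 - (27/4)³ = 3 - 27/4 - 1*19683/64 = 3 - 27/4 - 19683/64 = -19923/64)
-2159*B(11, 25) - 3389/r(37) = -2159/(1/(-19923/64)) - 3389/87 = -2159/(-64/19923) - 3389*1/87 = -2159*(-19923/64) - 3389/87 = 43013757/64 - 3389/87 = 3741979963/5568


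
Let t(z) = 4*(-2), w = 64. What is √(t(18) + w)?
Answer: 2*√14 ≈ 7.4833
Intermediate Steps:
t(z) = -8
√(t(18) + w) = √(-8 + 64) = √56 = 2*√14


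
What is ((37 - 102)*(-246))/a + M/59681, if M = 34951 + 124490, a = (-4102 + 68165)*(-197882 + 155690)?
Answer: 71826579032191/26885754325896 ≈ 2.6715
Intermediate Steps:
a = -2702946096 (a = 64063*(-42192) = -2702946096)
M = 159441
((37 - 102)*(-246))/a + M/59681 = ((37 - 102)*(-246))/(-2702946096) + 159441/59681 = -65*(-246)*(-1/2702946096) + 159441*(1/59681) = 15990*(-1/2702946096) + 159441/59681 = -2665/450491016 + 159441/59681 = 71826579032191/26885754325896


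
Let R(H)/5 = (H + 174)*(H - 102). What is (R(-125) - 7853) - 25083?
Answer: -88551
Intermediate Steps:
R(H) = 5*(-102 + H)*(174 + H) (R(H) = 5*((H + 174)*(H - 102)) = 5*((174 + H)*(-102 + H)) = 5*((-102 + H)*(174 + H)) = 5*(-102 + H)*(174 + H))
(R(-125) - 7853) - 25083 = ((-88740 + 5*(-125)**2 + 360*(-125)) - 7853) - 25083 = ((-88740 + 5*15625 - 45000) - 7853) - 25083 = ((-88740 + 78125 - 45000) - 7853) - 25083 = (-55615 - 7853) - 25083 = -63468 - 25083 = -88551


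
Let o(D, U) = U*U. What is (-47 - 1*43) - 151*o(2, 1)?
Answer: -241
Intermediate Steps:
o(D, U) = U²
(-47 - 1*43) - 151*o(2, 1) = (-47 - 1*43) - 151*1² = (-47 - 43) - 151*1 = -90 - 151 = -241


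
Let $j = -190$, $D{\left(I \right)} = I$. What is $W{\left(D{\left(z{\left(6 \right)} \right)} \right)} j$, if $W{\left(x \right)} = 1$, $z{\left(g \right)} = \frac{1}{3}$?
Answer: $-190$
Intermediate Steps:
$z{\left(g \right)} = \frac{1}{3}$
$W{\left(D{\left(z{\left(6 \right)} \right)} \right)} j = 1 \left(-190\right) = -190$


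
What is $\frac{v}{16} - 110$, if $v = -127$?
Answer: $- \frac{1887}{16} \approx -117.94$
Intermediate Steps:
$\frac{v}{16} - 110 = - \frac{127}{16} - 110 = - \frac{1887}{16}$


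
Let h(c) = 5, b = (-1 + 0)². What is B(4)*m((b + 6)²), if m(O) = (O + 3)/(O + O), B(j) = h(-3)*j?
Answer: 520/49 ≈ 10.612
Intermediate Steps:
b = 1 (b = (-1)² = 1)
B(j) = 5*j
m(O) = (3 + O)/(2*O) (m(O) = (3 + O)/((2*O)) = (3 + O)*(1/(2*O)) = (3 + O)/(2*O))
B(4)*m((b + 6)²) = (5*4)*((3 + (1 + 6)²)/(2*((1 + 6)²))) = 20*((3 + 7²)/(2*(7²))) = 20*((½)*(3 + 49)/49) = 20*((½)*(1/49)*52) = 20*(26/49) = 520/49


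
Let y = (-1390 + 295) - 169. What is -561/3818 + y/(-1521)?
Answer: 3972671/5807178 ≈ 0.68410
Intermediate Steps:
y = -1264 (y = -1095 - 169 = -1264)
-561/3818 + y/(-1521) = -561/3818 - 1264/(-1521) = -561*1/3818 - 1264*(-1/1521) = -561/3818 + 1264/1521 = 3972671/5807178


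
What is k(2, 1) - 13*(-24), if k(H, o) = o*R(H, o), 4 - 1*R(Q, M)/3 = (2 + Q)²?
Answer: 276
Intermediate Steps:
R(Q, M) = 12 - 3*(2 + Q)²
k(H, o) = o*(12 - 3*(2 + H)²)
k(2, 1) - 13*(-24) = 3*2*1*(-4 - 1*2) - 13*(-24) = 3*2*1*(-4 - 2) + 312 = 3*2*1*(-6) + 312 = -36 + 312 = 276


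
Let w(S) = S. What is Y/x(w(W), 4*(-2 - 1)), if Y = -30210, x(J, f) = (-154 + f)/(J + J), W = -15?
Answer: -453150/83 ≈ -5459.6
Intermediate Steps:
x(J, f) = (-154 + f)/(2*J) (x(J, f) = (-154 + f)/((2*J)) = (-154 + f)*(1/(2*J)) = (-154 + f)/(2*J))
Y/x(w(W), 4*(-2 - 1)) = -30210*(-30/(-154 + 4*(-2 - 1))) = -30210*(-30/(-154 + 4*(-3))) = -30210*(-30/(-154 - 12)) = -30210/((½)*(-1/15)*(-166)) = -30210/83/15 = -30210*15/83 = -453150/83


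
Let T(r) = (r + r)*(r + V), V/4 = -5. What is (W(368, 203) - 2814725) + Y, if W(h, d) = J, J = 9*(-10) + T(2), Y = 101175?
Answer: -2713712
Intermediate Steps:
V = -20 (V = 4*(-5) = -20)
T(r) = 2*r*(-20 + r) (T(r) = (r + r)*(r - 20) = (2*r)*(-20 + r) = 2*r*(-20 + r))
J = -162 (J = 9*(-10) + 2*2*(-20 + 2) = -90 + 2*2*(-18) = -90 - 72 = -162)
W(h, d) = -162
(W(368, 203) - 2814725) + Y = (-162 - 2814725) + 101175 = -2814887 + 101175 = -2713712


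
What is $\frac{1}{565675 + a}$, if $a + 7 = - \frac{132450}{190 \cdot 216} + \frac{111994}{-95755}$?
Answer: $\frac{130992840}{74097881851003} \approx 1.7678 \cdot 10^{-6}$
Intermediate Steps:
$a = - \frac{1492915997}{130992840}$ ($a = -7 + \left(- \frac{132450}{190 \cdot 216} + \frac{111994}{-95755}\right) = -7 + \left(- \frac{132450}{41040} + 111994 \left(- \frac{1}{95755}\right)\right) = -7 - \frac{575966117}{130992840} = - \frac{1492915997}{130992840} \approx -11.397$)
$\frac{1}{565675 + a} = \frac{1}{565675 - \frac{1492915997}{130992840}} = \frac{1}{\frac{74097881851003}{130992840}} = \frac{130992840}{74097881851003}$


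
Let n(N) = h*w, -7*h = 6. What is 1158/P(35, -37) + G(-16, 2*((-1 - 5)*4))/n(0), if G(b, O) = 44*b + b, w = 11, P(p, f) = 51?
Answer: 18526/187 ≈ 99.069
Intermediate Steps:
h = -6/7 (h = -⅐*6 = -6/7 ≈ -0.85714)
n(N) = -66/7 (n(N) = -6/7*11 = -66/7)
G(b, O) = 45*b
1158/P(35, -37) + G(-16, 2*((-1 - 5)*4))/n(0) = 1158/51 + (45*(-16))/(-66/7) = 1158*(1/51) - 720*(-7/66) = 386/17 + 840/11 = 18526/187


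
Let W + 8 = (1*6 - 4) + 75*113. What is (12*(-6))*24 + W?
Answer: 6741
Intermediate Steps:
W = 8469 (W = -8 + ((1*6 - 4) + 75*113) = -8 + ((6 - 4) + 8475) = -8 + (2 + 8475) = -8 + 8477 = 8469)
(12*(-6))*24 + W = (12*(-6))*24 + 8469 = -72*24 + 8469 = -1728 + 8469 = 6741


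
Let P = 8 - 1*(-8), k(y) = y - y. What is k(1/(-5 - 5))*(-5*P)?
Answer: 0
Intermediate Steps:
k(y) = 0
P = 16 (P = 8 + 8 = 16)
k(1/(-5 - 5))*(-5*P) = 0*(-5*16) = 0*(-80) = 0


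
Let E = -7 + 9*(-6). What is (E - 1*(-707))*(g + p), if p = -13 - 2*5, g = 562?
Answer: 348194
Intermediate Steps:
p = -23 (p = -13 - 10 = -23)
E = -61 (E = -7 - 54 = -61)
(E - 1*(-707))*(g + p) = (-61 - 1*(-707))*(562 - 23) = (-61 + 707)*539 = 646*539 = 348194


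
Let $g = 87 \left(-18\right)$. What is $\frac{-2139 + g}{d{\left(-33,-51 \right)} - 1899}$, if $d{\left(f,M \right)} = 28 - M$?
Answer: $\frac{57}{28} \approx 2.0357$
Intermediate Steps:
$g = -1566$
$\frac{-2139 + g}{d{\left(-33,-51 \right)} - 1899} = \frac{-2139 - 1566}{\left(28 - -51\right) - 1899} = - \frac{3705}{\left(28 + 51\right) - 1899} = - \frac{3705}{79 - 1899} = - \frac{3705}{-1820} = \left(-3705\right) \left(- \frac{1}{1820}\right) = \frac{57}{28}$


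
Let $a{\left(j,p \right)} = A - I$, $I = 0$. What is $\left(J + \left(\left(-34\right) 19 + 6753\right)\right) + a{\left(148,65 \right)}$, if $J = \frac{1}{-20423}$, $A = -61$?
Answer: $\frac{123477457}{20423} \approx 6046.0$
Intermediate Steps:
$a{\left(j,p \right)} = -61$ ($a{\left(j,p \right)} = -61 - 0 = -61 + 0 = -61$)
$J = - \frac{1}{20423} \approx -4.8964 \cdot 10^{-5}$
$\left(J + \left(\left(-34\right) 19 + 6753\right)\right) + a{\left(148,65 \right)} = \left(- \frac{1}{20423} + \left(\left(-34\right) 19 + 6753\right)\right) - 61 = \left(- \frac{1}{20423} + \left(-646 + 6753\right)\right) - 61 = \left(- \frac{1}{20423} + 6107\right) - 61 = \frac{124723260}{20423} - 61 = \frac{123477457}{20423}$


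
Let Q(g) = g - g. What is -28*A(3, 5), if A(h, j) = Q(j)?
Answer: 0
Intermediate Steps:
Q(g) = 0
A(h, j) = 0
-28*A(3, 5) = -28*0 = 0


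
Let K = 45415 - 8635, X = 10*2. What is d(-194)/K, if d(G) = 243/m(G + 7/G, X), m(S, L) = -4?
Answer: -81/49040 ≈ -0.0016517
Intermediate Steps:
X = 20
d(G) = -243/4 (d(G) = 243/(-4) = 243*(-1/4) = -243/4)
K = 36780
d(-194)/K = -243/4/36780 = -243/4*1/36780 = -81/49040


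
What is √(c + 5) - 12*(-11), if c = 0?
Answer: 132 + √5 ≈ 134.24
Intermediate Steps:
√(c + 5) - 12*(-11) = √(0 + 5) - 12*(-11) = √5 + 132 = 132 + √5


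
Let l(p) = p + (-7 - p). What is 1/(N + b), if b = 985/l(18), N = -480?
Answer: -7/4345 ≈ -0.0016110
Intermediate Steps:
l(p) = -7
b = -985/7 (b = 985/(-7) = 985*(-⅐) = -985/7 ≈ -140.71)
1/(N + b) = 1/(-480 - 985/7) = 1/(-4345/7) = -7/4345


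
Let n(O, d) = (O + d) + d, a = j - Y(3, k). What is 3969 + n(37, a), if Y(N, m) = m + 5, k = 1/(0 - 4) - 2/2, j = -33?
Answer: 7865/2 ≈ 3932.5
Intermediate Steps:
k = -5/4 (k = 1/(-4) - 2*½ = 1*(-¼) - 1 = -¼ - 1 = -5/4 ≈ -1.2500)
Y(N, m) = 5 + m
a = -147/4 (a = -33 - (5 - 5/4) = -33 - 1*15/4 = -33 - 15/4 = -147/4 ≈ -36.750)
n(O, d) = O + 2*d
3969 + n(37, a) = 3969 + (37 + 2*(-147/4)) = 3969 + (37 - 147/2) = 3969 - 73/2 = 7865/2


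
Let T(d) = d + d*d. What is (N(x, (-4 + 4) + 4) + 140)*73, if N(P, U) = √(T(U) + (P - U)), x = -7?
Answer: 10439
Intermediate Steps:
T(d) = d + d²
N(P, U) = √(P - U + U*(1 + U)) (N(P, U) = √(U*(1 + U) + (P - U)) = √(P - U + U*(1 + U)))
(N(x, (-4 + 4) + 4) + 140)*73 = (√(-7 + ((-4 + 4) + 4)²) + 140)*73 = (√(-7 + (0 + 4)²) + 140)*73 = (√(-7 + 4²) + 140)*73 = (√(-7 + 16) + 140)*73 = (√9 + 140)*73 = (3 + 140)*73 = 143*73 = 10439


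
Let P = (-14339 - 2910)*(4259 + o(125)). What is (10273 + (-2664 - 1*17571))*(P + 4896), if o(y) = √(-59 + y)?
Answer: 731794523390 + 171834538*√66 ≈ 7.3319e+11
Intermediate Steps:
P = -73463491 - 17249*√66 (P = (-14339 - 2910)*(4259 + √(-59 + 125)) = -17249*(4259 + √66) = -73463491 - 17249*√66 ≈ -7.3604e+7)
(10273 + (-2664 - 1*17571))*(P + 4896) = (10273 + (-2664 - 1*17571))*((-73463491 - 17249*√66) + 4896) = (10273 + (-2664 - 17571))*(-73458595 - 17249*√66) = (10273 - 20235)*(-73458595 - 17249*√66) = -9962*(-73458595 - 17249*√66) = 731794523390 + 171834538*√66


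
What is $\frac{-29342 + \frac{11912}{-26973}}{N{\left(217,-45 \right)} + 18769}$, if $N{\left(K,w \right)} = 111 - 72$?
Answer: $- \frac{395726839}{253654092} \approx -1.5601$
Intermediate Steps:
$N{\left(K,w \right)} = 39$
$\frac{-29342 + \frac{11912}{-26973}}{N{\left(217,-45 \right)} + 18769} = \frac{-29342 + \frac{11912}{-26973}}{39 + 18769} = \frac{-29342 + 11912 \left(- \frac{1}{26973}\right)}{18808} = \left(-29342 - \frac{11912}{26973}\right) \frac{1}{18808} = \left(- \frac{791453678}{26973}\right) \frac{1}{18808} = - \frac{395726839}{253654092}$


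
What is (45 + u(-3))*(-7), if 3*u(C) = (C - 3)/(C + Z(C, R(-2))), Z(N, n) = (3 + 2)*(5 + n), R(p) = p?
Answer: -1883/6 ≈ -313.83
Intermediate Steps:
Z(N, n) = 25 + 5*n (Z(N, n) = 5*(5 + n) = 25 + 5*n)
u(C) = (-3 + C)/(3*(15 + C)) (u(C) = ((C - 3)/(C + (25 + 5*(-2))))/3 = ((-3 + C)/(C + (25 - 10)))/3 = ((-3 + C)/(C + 15))/3 = ((-3 + C)/(15 + C))/3 = (-3 + C)/(3*(15 + C)))
(45 + u(-3))*(-7) = (45 + (-3 - 3)/(3*(15 - 3)))*(-7) = (45 + (⅓)*(-6)/12)*(-7) = (45 + (⅓)*(1/12)*(-6))*(-7) = (45 - ⅙)*(-7) = (269/6)*(-7) = -1883/6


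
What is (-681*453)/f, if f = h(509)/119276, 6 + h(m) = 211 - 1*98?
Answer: -36795811068/107 ≈ -3.4389e+8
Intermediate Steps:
h(m) = 107 (h(m) = -6 + (211 - 1*98) = -6 + (211 - 98) = -6 + 113 = 107)
f = 107/119276 ≈ 0.00089708
(-681*453)/f = (-681*453)/(107/119276) = -308493*119276/107 = -36795811068/107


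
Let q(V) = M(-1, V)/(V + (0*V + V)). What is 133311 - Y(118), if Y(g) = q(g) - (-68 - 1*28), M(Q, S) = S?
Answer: 266429/2 ≈ 1.3321e+5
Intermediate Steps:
q(V) = ½ (q(V) = V/(V + (0*V + V)) = V/(V + (0 + V)) = V/(V + V) = V/((2*V)) = V*(1/(2*V)) = ½)
Y(g) = 193/2 (Y(g) = ½ - (-68 - 1*28) = ½ - (-68 - 28) = ½ - 1*(-96) = ½ + 96 = 193/2)
133311 - Y(118) = 133311 - 1*193/2 = 133311 - 193/2 = 266429/2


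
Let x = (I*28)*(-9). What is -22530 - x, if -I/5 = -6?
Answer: -14970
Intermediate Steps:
I = 30 (I = -5*(-6) = 30)
x = -7560 (x = (30*28)*(-9) = 840*(-9) = -7560)
-22530 - x = -22530 - 1*(-7560) = -22530 + 7560 = -14970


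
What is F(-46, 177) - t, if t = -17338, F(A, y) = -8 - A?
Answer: 17376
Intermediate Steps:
F(-46, 177) - t = (-8 - 1*(-46)) - 1*(-17338) = (-8 + 46) + 17338 = 38 + 17338 = 17376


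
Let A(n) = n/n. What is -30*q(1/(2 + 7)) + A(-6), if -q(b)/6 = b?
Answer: 21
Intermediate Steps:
q(b) = -6*b
A(n) = 1
-30*q(1/(2 + 7)) + A(-6) = -(-180)/(2 + 7) + 1 = -(-180)/9 + 1 = -30*(-⅔) + 1 = 20 + 1 = 21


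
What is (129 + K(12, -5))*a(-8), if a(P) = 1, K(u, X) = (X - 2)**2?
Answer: 178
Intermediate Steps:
K(u, X) = (-2 + X)**2
(129 + K(12, -5))*a(-8) = (129 + (-2 - 5)**2)*1 = (129 + (-7)**2)*1 = (129 + 49)*1 = 178*1 = 178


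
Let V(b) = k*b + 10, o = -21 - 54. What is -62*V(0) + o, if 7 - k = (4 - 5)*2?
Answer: -695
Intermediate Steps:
k = 9 (k = 7 - (4 - 5)*2 = 7 - (-1)*2 = 7 - 1*(-2) = 7 + 2 = 9)
o = -75
V(b) = 10 + 9*b (V(b) = 9*b + 10 = 10 + 9*b)
-62*V(0) + o = -62*(10 + 9*0) - 75 = -62*(10 + 0) - 75 = -62*10 - 75 = -620 - 75 = -695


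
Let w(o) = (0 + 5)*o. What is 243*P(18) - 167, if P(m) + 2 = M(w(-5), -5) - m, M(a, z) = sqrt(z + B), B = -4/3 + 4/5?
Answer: -5027 + 81*I*sqrt(1245)/5 ≈ -5027.0 + 571.61*I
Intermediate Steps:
w(o) = 5*o
B = -8/15 (B = -4*1/3 + 4*(1/5) = -4/3 + 4/5 = -8/15 ≈ -0.53333)
M(a, z) = sqrt(-8/15 + z) (M(a, z) = sqrt(z - 8/15) = sqrt(-8/15 + z))
P(m) = -2 - m + I*sqrt(1245)/15 (P(m) = -2 + (sqrt(-120 + 225*(-5))/15 - m) = -2 + (sqrt(-120 - 1125)/15 - m) = -2 + (sqrt(-1245)/15 - m) = -2 + ((I*sqrt(1245))/15 - m) = -2 + (I*sqrt(1245)/15 - m) = -2 + (-m + I*sqrt(1245)/15) = -2 - m + I*sqrt(1245)/15)
243*P(18) - 167 = 243*(-2 - 1*18 + I*sqrt(1245)/15) - 167 = 243*(-2 - 18 + I*sqrt(1245)/15) - 167 = 243*(-20 + I*sqrt(1245)/15) - 167 = (-4860 + 81*I*sqrt(1245)/5) - 167 = -5027 + 81*I*sqrt(1245)/5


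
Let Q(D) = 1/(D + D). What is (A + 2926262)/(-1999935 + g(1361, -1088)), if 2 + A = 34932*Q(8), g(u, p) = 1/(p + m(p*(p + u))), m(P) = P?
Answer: -873004074144/596204622721 ≈ -1.4643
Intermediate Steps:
Q(D) = 1/(2*D)
g(u, p) = 1/(p + p*(p + u))
A = 8725/4 (A = -2 + 34932*((1/2)/8) = -2 + 34932*((1/2)*(1/8)) = -2 + 34932*(1/16) = -2 + 8733/4 = 8725/4 ≈ 2181.3)
(A + 2926262)/(-1999935 + g(1361, -1088)) = (8725/4 + 2926262)/(-1999935 + 1/((-1088)*(1 - 1088 + 1361))) = 11713773/(4*(-1999935 - 1/1088/274)) = 11713773/(4*(-1999935 - 1/1088*1/274)) = 11713773/(4*(-1999935 - 1/298112)) = 11713773/(4*(-596204622721/298112)) = (11713773/4)*(-298112/596204622721) = -873004074144/596204622721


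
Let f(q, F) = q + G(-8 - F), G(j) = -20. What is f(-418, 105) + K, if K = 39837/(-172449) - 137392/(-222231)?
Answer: -1863428768029/4258168191 ≈ -437.61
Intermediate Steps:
f(q, F) = -20 + q (f(q, F) = q - 20 = -20 + q)
K = 1648899629/4258168191 (K = 39837*(-1/172449) - 137392*(-1/222231) = -13279/57483 + 137392/222231 = 1648899629/4258168191 ≈ 0.38723)
f(-418, 105) + K = (-20 - 418) + 1648899629/4258168191 = -438 + 1648899629/4258168191 = -1863428768029/4258168191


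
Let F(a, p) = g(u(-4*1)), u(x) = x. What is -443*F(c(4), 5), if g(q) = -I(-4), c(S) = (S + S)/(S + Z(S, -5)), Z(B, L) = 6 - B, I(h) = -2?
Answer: -886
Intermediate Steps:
c(S) = S/3 (c(S) = (S + S)/(S + (6 - S)) = (2*S)/6 = (2*S)*(1/6) = S/3)
g(q) = 2 (g(q) = -1*(-2) = 2)
F(a, p) = 2
-443*F(c(4), 5) = -443*2 = -886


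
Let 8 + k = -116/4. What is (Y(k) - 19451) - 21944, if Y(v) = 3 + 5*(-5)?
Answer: -41417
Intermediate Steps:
k = -37 (k = -8 - 116/4 = -8 - 116*¼ = -8 - 29 = -37)
Y(v) = -22 (Y(v) = 3 - 25 = -22)
(Y(k) - 19451) - 21944 = (-22 - 19451) - 21944 = -19473 - 21944 = -41417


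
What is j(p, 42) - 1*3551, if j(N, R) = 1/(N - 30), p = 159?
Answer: -458078/129 ≈ -3551.0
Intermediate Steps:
j(N, R) = 1/(-30 + N)
j(p, 42) - 1*3551 = 1/(-30 + 159) - 1*3551 = 1/129 - 3551 = -458078/129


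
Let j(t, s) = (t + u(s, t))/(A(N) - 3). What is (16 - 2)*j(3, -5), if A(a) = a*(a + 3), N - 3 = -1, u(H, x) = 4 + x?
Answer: 20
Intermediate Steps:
N = 2 (N = 3 - 1 = 2)
A(a) = a*(3 + a)
j(t, s) = 4/7 + 2*t/7 (j(t, s) = (t + (4 + t))/(2*(3 + 2) - 3) = (4 + 2*t)/(2*5 - 3) = (4 + 2*t)/(10 - 3) = (4 + 2*t)/7 = (4 + 2*t)*(⅐) = 4/7 + 2*t/7)
(16 - 2)*j(3, -5) = (16 - 2)*(4/7 + (2/7)*3) = 14*(4/7 + 6/7) = 14*(10/7) = 20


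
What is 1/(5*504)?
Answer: 1/2520 ≈ 0.00039683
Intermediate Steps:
1/(5*504) = 1/2520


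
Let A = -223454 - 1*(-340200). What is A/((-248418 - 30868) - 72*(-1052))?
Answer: -58373/101771 ≈ -0.57357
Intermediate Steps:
A = 116746 (A = -223454 + 340200 = 116746)
A/((-248418 - 30868) - 72*(-1052)) = 116746/((-248418 - 30868) - 72*(-1052)) = 116746/(-279286 - 1*(-75744)) = 116746/(-279286 + 75744) = 116746/(-203542) = 116746*(-1/203542) = -58373/101771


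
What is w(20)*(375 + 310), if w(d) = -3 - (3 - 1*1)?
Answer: -3425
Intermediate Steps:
w(d) = -5 (w(d) = -3 - (3 - 1) = -3 - 1*2 = -3 - 2 = -5)
w(20)*(375 + 310) = -5*(375 + 310) = -5*685 = -3425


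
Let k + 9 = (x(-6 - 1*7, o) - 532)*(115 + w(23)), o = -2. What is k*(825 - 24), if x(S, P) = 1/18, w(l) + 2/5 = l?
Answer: -58636849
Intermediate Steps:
w(l) = -⅖ + l
x(S, P) = 1/18
k = -658841/9 (k = -9 + (1/18 - 532)*(115 + (-⅖ + 23)) = -9 - 9575*(115 + 113/5)/18 = -9 - 9575/18*688/5 = -9 - 658760/9 = -658841/9 ≈ -73205.)
k*(825 - 24) = -658841*(825 - 24)/9 = -658841/9*801 = -58636849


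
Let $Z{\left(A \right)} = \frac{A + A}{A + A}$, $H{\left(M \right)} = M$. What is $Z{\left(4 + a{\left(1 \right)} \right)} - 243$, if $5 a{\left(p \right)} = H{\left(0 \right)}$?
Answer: $-242$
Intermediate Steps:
$a{\left(p \right)} = 0$ ($a{\left(p \right)} = \frac{1}{5} \cdot 0 = 0$)
$Z{\left(A \right)} = 1$ ($Z{\left(A \right)} = \frac{2 A}{2 A} = 2 A \frac{1}{2 A} = 1$)
$Z{\left(4 + a{\left(1 \right)} \right)} - 243 = 1 - 243 = -242$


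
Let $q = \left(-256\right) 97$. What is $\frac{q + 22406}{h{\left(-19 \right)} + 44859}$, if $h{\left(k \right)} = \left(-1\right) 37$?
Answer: $- \frac{1213}{22411} \approx -0.054125$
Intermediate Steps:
$q = -24832$
$h{\left(k \right)} = -37$
$\frac{q + 22406}{h{\left(-19 \right)} + 44859} = \frac{-24832 + 22406}{-37 + 44859} = - \frac{2426}{44822} = \left(-2426\right) \frac{1}{44822} = - \frac{1213}{22411}$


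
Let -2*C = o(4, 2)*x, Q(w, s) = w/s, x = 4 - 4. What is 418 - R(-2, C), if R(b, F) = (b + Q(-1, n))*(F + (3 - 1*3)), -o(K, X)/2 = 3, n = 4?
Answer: 418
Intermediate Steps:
o(K, X) = -6 (o(K, X) = -2*3 = -6)
x = 0
C = 0 (C = -(-3)*0 = -1/2*0 = 0)
R(b, F) = F*(-1/4 + b) (R(b, F) = (b - 1/4)*(F + (3 - 1*3)) = (b - 1*1/4)*(F + (3 - 3)) = (b - 1/4)*(F + 0) = (-1/4 + b)*F = F*(-1/4 + b))
418 - R(-2, C) = 418 - 0*(-1/4 - 2) = 418 - 0*(-9)/4 = 418 - 1*0 = 418 + 0 = 418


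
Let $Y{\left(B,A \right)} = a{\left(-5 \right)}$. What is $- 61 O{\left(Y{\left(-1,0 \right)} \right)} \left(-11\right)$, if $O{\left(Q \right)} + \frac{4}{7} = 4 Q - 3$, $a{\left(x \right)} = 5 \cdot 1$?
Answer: $\frac{77165}{7} \approx 11024.0$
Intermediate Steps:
$a{\left(x \right)} = 5$
$Y{\left(B,A \right)} = 5$
$O{\left(Q \right)} = - \frac{25}{7} + 4 Q$ ($O{\left(Q \right)} = - \frac{4}{7} + \left(4 Q - 3\right) = - \frac{4}{7} + \left(-3 + 4 Q\right) = - \frac{25}{7} + 4 Q$)
$- 61 O{\left(Y{\left(-1,0 \right)} \right)} \left(-11\right) = - 61 \left(- \frac{25}{7} + 4 \cdot 5\right) \left(-11\right) = - 61 \left(- \frac{25}{7} + 20\right) \left(-11\right) = \left(-61\right) \frac{115}{7} \left(-11\right) = \left(- \frac{7015}{7}\right) \left(-11\right) = \frac{77165}{7}$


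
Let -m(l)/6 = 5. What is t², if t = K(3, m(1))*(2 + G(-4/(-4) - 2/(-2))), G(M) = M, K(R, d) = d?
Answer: 14400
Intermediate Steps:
m(l) = -30 (m(l) = -6*5 = -30)
t = -120 (t = -30*(2 + (-4/(-4) - 2/(-2))) = -30*(2 + (-4*(-¼) - 2*(-½))) = -30*(2 + (1 + 1)) = -30*(2 + 2) = -30*4 = -120)
t² = (-120)² = 14400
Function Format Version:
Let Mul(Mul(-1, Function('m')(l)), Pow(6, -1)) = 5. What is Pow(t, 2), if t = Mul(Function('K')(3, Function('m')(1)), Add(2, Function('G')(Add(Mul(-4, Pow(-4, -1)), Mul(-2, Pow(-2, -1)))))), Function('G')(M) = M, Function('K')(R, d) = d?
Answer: 14400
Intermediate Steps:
Function('m')(l) = -30 (Function('m')(l) = Mul(-6, 5) = -30)
t = -120 (t = Mul(-30, Add(2, Add(Mul(-4, Pow(-4, -1)), Mul(-2, Pow(-2, -1))))) = Mul(-30, Add(2, Add(Mul(-4, Rational(-1, 4)), Mul(-2, Rational(-1, 2))))) = Mul(-30, Add(2, Add(1, 1))) = Mul(-30, Add(2, 2)) = Mul(-30, 4) = -120)
Pow(t, 2) = Pow(-120, 2) = 14400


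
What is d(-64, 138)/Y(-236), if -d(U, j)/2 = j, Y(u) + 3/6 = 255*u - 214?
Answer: 184/40263 ≈ 0.0045700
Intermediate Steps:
Y(u) = -429/2 + 255*u (Y(u) = -½ + (255*u - 214) = -½ + (-214 + 255*u) = -429/2 + 255*u)
d(U, j) = -2*j
d(-64, 138)/Y(-236) = (-2*138)/(-429/2 + 255*(-236)) = -276/(-429/2 - 60180) = -276/(-120789/2) = -276*(-2/120789) = 184/40263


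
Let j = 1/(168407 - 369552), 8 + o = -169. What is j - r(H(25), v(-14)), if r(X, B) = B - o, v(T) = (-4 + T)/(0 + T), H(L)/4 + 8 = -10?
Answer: -35861281/201145 ≈ -178.29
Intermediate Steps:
o = -177 (o = -8 - 169 = -177)
H(L) = -72 (H(L) = -32 + 4*(-10) = -32 - 40 = -72)
v(T) = (-4 + T)/T
r(X, B) = 177 + B (r(X, B) = B - 1*(-177) = B + 177 = 177 + B)
j = -1/201145 (j = 1/(-201145) = -1/201145 ≈ -4.9715e-6)
j - r(H(25), v(-14)) = -1/201145 - (177 + (-4 - 14)/(-14)) = -1/201145 - (177 - 1/14*(-18)) = -1/201145 - (177 + 9/7) = -1/201145 - 1*1248/7 = -1/201145 - 1248/7 = -35861281/201145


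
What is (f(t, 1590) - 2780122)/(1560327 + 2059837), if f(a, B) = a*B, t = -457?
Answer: -876688/905041 ≈ -0.96867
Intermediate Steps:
f(a, B) = B*a
(f(t, 1590) - 2780122)/(1560327 + 2059837) = (1590*(-457) - 2780122)/(1560327 + 2059837) = (-726630 - 2780122)/3620164 = -3506752*1/3620164 = -876688/905041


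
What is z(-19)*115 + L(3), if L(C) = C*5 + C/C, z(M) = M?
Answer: -2169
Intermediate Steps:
L(C) = 1 + 5*C (L(C) = 5*C + 1 = 1 + 5*C)
z(-19)*115 + L(3) = -19*115 + (1 + 5*3) = -2185 + (1 + 15) = -2185 + 16 = -2169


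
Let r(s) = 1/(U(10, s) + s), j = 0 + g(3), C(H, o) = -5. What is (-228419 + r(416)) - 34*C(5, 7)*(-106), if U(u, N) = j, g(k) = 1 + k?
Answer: -103504379/420 ≈ -2.4644e+5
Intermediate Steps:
j = 4 (j = 0 + (1 + 3) = 0 + 4 = 4)
U(u, N) = 4
r(s) = 1/(4 + s)
(-228419 + r(416)) - 34*C(5, 7)*(-106) = (-228419 + 1/(4 + 416)) - 34*(-5)*(-106) = (-228419 + 1/420) + 170*(-106) = (-228419 + 1/420) - 18020 = -95935979/420 - 18020 = -103504379/420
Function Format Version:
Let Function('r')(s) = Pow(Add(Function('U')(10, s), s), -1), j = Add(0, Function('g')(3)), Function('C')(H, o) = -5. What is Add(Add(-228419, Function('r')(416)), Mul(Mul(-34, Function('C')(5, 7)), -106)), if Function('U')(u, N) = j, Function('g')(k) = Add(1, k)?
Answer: Rational(-103504379, 420) ≈ -2.4644e+5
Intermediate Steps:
j = 4 (j = Add(0, Add(1, 3)) = Add(0, 4) = 4)
Function('U')(u, N) = 4
Function('r')(s) = Pow(Add(4, s), -1)
Add(Add(-228419, Function('r')(416)), Mul(Mul(-34, Function('C')(5, 7)), -106)) = Add(Add(-228419, Pow(Add(4, 416), -1)), Mul(Mul(-34, -5), -106)) = Add(Add(-228419, Pow(420, -1)), Mul(170, -106)) = Add(Add(-228419, Rational(1, 420)), -18020) = Add(Rational(-95935979, 420), -18020) = Rational(-103504379, 420)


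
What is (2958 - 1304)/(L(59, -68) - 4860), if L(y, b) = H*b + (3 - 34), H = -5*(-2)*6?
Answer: -1654/8971 ≈ -0.18437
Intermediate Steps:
H = 60 (H = 10*6 = 60)
L(y, b) = -31 + 60*b (L(y, b) = 60*b + (3 - 34) = 60*b - 31 = -31 + 60*b)
(2958 - 1304)/(L(59, -68) - 4860) = (2958 - 1304)/((-31 + 60*(-68)) - 4860) = 1654/((-31 - 4080) - 4860) = 1654/(-4111 - 4860) = 1654/(-8971) = 1654*(-1/8971) = -1654/8971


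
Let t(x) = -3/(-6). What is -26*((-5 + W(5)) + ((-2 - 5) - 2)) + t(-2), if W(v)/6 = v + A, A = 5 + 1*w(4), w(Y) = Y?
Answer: -3639/2 ≈ -1819.5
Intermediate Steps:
t(x) = ½ (t(x) = -3*(-⅙) = ½)
A = 9 (A = 5 + 1*4 = 5 + 4 = 9)
W(v) = 54 + 6*v (W(v) = 6*(v + 9) = 6*(9 + v) = 54 + 6*v)
-26*((-5 + W(5)) + ((-2 - 5) - 2)) + t(-2) = -26*((-5 + (54 + 6*5)) + ((-2 - 5) - 2)) + ½ = -26*((-5 + (54 + 30)) + (-7 - 2)) + ½ = -26*((-5 + 84) - 9) + ½ = -26*(79 - 9) + ½ = -26*70 + ½ = -1820 + ½ = -3639/2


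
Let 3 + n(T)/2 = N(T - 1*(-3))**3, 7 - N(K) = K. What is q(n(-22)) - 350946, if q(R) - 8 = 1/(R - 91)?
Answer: -12302131589/35055 ≈ -3.5094e+5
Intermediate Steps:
N(K) = 7 - K
n(T) = -6 + 2*(4 - T)**3 (n(T) = -6 + 2*(7 - (T - 1*(-3)))**3 = -6 + 2*(7 - (T + 3))**3 = -6 + 2*(7 - (3 + T))**3 = -6 + 2*(7 + (-3 - T))**3 = -6 + 2*(4 - T)**3)
q(R) = 8 + 1/(-91 + R) (q(R) = 8 + 1/(R - 91) = 8 + 1/(-91 + R))
q(n(-22)) - 350946 = (-727 + 8*(-6 - 2*(-4 - 22)**3))/(-91 + (-6 - 2*(-4 - 22)**3)) - 350946 = (-727 + 8*(-6 - 2*(-26)**3))/(-91 + (-6 - 2*(-26)**3)) - 350946 = (-727 + 8*(-6 - 2*(-17576)))/(-91 + (-6 - 2*(-17576))) - 350946 = (-727 + 8*(-6 + 35152))/(-91 + (-6 + 35152)) - 350946 = (-727 + 8*35146)/(-91 + 35146) - 350946 = (-727 + 281168)/35055 - 350946 = (1/35055)*280441 - 350946 = 280441/35055 - 350946 = -12302131589/35055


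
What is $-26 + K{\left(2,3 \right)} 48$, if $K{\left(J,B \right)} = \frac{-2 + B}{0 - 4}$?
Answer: $-38$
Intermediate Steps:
$K{\left(J,B \right)} = \frac{1}{2} - \frac{B}{4}$ ($K{\left(J,B \right)} = \frac{-2 + B}{-4} = \left(-2 + B\right) \left(- \frac{1}{4}\right) = \frac{1}{2} - \frac{B}{4}$)
$-26 + K{\left(2,3 \right)} 48 = -26 + \left(\frac{1}{2} - \frac{3}{4}\right) 48 = -26 - 12 = -38$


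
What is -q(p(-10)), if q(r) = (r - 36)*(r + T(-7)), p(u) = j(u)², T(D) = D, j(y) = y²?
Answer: -99570252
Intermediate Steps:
p(u) = u⁴ (p(u) = (u²)² = u⁴)
q(r) = (-36 + r)*(-7 + r) (q(r) = (r - 36)*(r - 7) = (-36 + r)*(-7 + r))
-q(p(-10)) = -(252 + ((-10)⁴)² - 43*(-10)⁴) = -(252 + 10000² - 43*10000) = -(252 + 100000000 - 430000) = -1*99570252 = -99570252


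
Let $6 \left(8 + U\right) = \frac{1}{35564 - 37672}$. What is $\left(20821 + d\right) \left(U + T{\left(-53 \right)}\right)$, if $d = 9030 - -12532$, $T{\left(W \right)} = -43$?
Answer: $- \frac{27339111767}{12648} \approx -2.1615 \cdot 10^{6}$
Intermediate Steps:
$U = - \frac{101185}{12648}$ ($U = -8 + \frac{1}{6 \left(35564 - 37672\right)} = -8 + \frac{1}{6 \left(-2108\right)} = -8 + \frac{1}{6} \left(- \frac{1}{2108}\right) = -8 - \frac{1}{12648} = - \frac{101185}{12648} \approx -8.0001$)
$d = 21562$ ($d = 9030 + 12532 = 21562$)
$\left(20821 + d\right) \left(U + T{\left(-53 \right)}\right) = \left(20821 + 21562\right) \left(- \frac{101185}{12648} - 43\right) = 42383 \left(- \frac{645049}{12648}\right) = - \frac{27339111767}{12648}$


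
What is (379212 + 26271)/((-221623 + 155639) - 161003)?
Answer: -405483/226987 ≈ -1.7864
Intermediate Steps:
(379212 + 26271)/((-221623 + 155639) - 161003) = 405483/(-65984 - 161003) = 405483/(-226987) = 405483*(-1/226987) = -405483/226987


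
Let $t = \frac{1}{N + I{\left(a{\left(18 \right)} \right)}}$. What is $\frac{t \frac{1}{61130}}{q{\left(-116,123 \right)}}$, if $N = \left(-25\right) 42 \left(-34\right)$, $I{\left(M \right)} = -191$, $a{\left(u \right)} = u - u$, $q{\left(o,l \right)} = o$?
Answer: $- \frac{1}{251797159720} \approx -3.9714 \cdot 10^{-12}$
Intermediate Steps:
$a{\left(u \right)} = 0$
$N = 35700$ ($N = \left(-1050\right) \left(-34\right) = 35700$)
$t = \frac{1}{35509}$ ($t = \frac{1}{35700 - 191} = \frac{1}{35509} \approx 2.8162 \cdot 10^{-5}$)
$\frac{t \frac{1}{61130}}{q{\left(-116,123 \right)}} = \frac{\frac{1}{35509} \cdot \frac{1}{61130}}{-116} = \frac{1}{35509} \cdot \frac{1}{61130} \left(- \frac{1}{116}\right) = \frac{1}{2170665170} \left(- \frac{1}{116}\right) = - \frac{1}{251797159720}$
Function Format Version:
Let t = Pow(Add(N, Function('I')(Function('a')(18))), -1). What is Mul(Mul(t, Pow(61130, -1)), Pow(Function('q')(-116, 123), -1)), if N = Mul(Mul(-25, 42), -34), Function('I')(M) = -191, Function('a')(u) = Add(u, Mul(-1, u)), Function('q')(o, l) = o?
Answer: Rational(-1, 251797159720) ≈ -3.9714e-12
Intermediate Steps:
Function('a')(u) = 0
N = 35700 (N = Mul(-1050, -34) = 35700)
t = Rational(1, 35509) (t = Pow(Add(35700, -191), -1) = Pow(35509, -1) = Rational(1, 35509) ≈ 2.8162e-5)
Mul(Mul(t, Pow(61130, -1)), Pow(Function('q')(-116, 123), -1)) = Mul(Mul(Rational(1, 35509), Pow(61130, -1)), Pow(-116, -1)) = Mul(Mul(Rational(1, 35509), Rational(1, 61130)), Rational(-1, 116)) = Mul(Rational(1, 2170665170), Rational(-1, 116)) = Rational(-1, 251797159720)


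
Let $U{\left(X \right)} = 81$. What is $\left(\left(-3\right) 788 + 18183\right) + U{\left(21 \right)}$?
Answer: $15900$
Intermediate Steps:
$\left(\left(-3\right) 788 + 18183\right) + U{\left(21 \right)} = \left(\left(-3\right) 788 + 18183\right) + 81 = \left(-2364 + 18183\right) + 81 = 15819 + 81 = 15900$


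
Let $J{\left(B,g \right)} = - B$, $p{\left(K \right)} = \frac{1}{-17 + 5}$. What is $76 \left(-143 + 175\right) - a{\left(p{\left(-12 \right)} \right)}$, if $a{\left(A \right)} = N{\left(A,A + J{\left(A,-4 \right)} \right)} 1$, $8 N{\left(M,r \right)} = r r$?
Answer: $2432$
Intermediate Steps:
$p{\left(K \right)} = - \frac{1}{12}$ ($p{\left(K \right)} = \frac{1}{-12} = - \frac{1}{12}$)
$N{\left(M,r \right)} = \frac{r^{2}}{8}$ ($N{\left(M,r \right)} = \frac{r r}{8} = \frac{r^{2}}{8}$)
$a{\left(A \right)} = 0$ ($a{\left(A \right)} = \frac{\left(A - A\right)^{2}}{8} \cdot 1 = \frac{0^{2}}{8} \cdot 1 = \frac{1}{8} \cdot 0 \cdot 1 = 0 \cdot 1 = 0$)
$76 \left(-143 + 175\right) - a{\left(p{\left(-12 \right)} \right)} = 76 \left(-143 + 175\right) - 0 = 76 \cdot 32 + 0 = 2432 + 0 = 2432$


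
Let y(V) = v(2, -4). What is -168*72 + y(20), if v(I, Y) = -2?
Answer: -12098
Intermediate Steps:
y(V) = -2
-168*72 + y(20) = -168*72 - 2 = -12096 - 2 = -12098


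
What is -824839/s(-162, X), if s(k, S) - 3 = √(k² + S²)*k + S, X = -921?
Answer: -264571/8018568 + 15563*√97165/890952 ≈ 5.4120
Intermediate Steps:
s(k, S) = 3 + S + k*√(S² + k²) (s(k, S) = 3 + (√(k² + S²)*k + S) = 3 + (√(S² + k²)*k + S) = 3 + (k*√(S² + k²) + S) = 3 + (S + k*√(S² + k²)) = 3 + S + k*√(S² + k²))
-824839/s(-162, X) = -824839/(3 - 921 - 162*√((-921)² + (-162)²)) = -824839/(3 - 921 - 162*√(848241 + 26244)) = -824839/(3 - 921 - 486*√97165) = -824839/(-918 - 486*√97165)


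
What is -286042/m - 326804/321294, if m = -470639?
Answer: -30951564704/75606743433 ≈ -0.40938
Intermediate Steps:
-286042/m - 326804/321294 = -286042/(-470639) - 326804/321294 = -286042*(-1/470639) - 326804*1/321294 = 286042/470639 - 163402/160647 = -30951564704/75606743433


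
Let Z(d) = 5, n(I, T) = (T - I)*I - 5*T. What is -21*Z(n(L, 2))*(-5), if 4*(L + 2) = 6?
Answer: 525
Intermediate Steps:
L = -½ (L = -2 + (¼)*6 = -2 + 3/2 = -½ ≈ -0.50000)
n(I, T) = -5*T + I*(T - I) (n(I, T) = I*(T - I) - 5*T = -5*T + I*(T - I))
-21*Z(n(L, 2))*(-5) = -21*5*(-5) = -105*(-5) = 525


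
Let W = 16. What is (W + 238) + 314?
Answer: 568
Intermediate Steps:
(W + 238) + 314 = (16 + 238) + 314 = 254 + 314 = 568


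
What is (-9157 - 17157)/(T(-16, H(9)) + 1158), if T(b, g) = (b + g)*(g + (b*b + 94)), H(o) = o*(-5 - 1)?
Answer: 13157/9781 ≈ 1.3452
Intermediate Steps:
H(o) = -6*o (H(o) = o*(-6) = -6*o)
T(b, g) = (b + g)*(94 + g + b²) (T(b, g) = (b + g)*(g + (b² + 94)) = (b + g)*(g + (94 + b²)) = (b + g)*(94 + g + b²))
(-9157 - 17157)/(T(-16, H(9)) + 1158) = (-9157 - 17157)/(((-16)³ + (-6*9)² + 94*(-16) + 94*(-6*9) - (-96)*9 - 6*9*(-16)²) + 1158) = -26314/((-4096 + (-54)² - 1504 + 94*(-54) - 16*(-54) - 54*256) + 1158) = -26314/((-4096 + 2916 - 1504 - 5076 + 864 - 13824) + 1158) = -26314/(-20720 + 1158) = -26314/(-19562) = -26314*(-1/19562) = 13157/9781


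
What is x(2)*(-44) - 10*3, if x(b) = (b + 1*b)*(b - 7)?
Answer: 850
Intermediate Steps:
x(b) = 2*b*(-7 + b) (x(b) = (b + b)*(-7 + b) = (2*b)*(-7 + b) = 2*b*(-7 + b))
x(2)*(-44) - 10*3 = (2*2*(-7 + 2))*(-44) - 10*3 = (2*2*(-5))*(-44) - 30 = -20*(-44) - 30 = 880 - 30 = 850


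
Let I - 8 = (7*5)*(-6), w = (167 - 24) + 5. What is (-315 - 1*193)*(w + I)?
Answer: 27432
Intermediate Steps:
w = 148 (w = 143 + 5 = 148)
I = -202 (I = 8 + (7*5)*(-6) = 8 + 35*(-6) = 8 - 210 = -202)
(-315 - 1*193)*(w + I) = (-315 - 1*193)*(148 - 202) = (-315 - 193)*(-54) = -508*(-54) = 27432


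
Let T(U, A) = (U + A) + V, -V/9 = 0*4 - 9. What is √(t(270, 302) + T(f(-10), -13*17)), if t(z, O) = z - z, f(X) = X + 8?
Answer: I*√142 ≈ 11.916*I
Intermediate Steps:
V = 81 (V = -9*(0*4 - 9) = -9*(0 - 9) = -9*(-9) = 81)
f(X) = 8 + X
T(U, A) = 81 + A + U (T(U, A) = (U + A) + 81 = (A + U) + 81 = 81 + A + U)
t(z, O) = 0
√(t(270, 302) + T(f(-10), -13*17)) = √(0 + (81 - 13*17 + (8 - 10))) = √(0 + (81 - 221 - 2)) = √(0 - 142) = √(-142) = I*√142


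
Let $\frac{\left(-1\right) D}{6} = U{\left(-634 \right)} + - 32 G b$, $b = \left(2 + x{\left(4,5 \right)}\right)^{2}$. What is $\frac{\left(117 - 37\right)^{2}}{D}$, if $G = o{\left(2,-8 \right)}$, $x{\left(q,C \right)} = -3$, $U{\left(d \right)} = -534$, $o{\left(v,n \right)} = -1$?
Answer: $\frac{1600}{753} \approx 2.1248$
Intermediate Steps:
$G = -1$
$b = 1$ ($b = \left(2 - 3\right)^{2} = \left(-1\right)^{2} = 1$)
$D = 3012$ ($D = - 6 \left(-534 + \left(-32\right) \left(-1\right) 1\right) = - 6 \left(-534 + 32 \cdot 1\right) = - 6 \left(-534 + 32\right) = \left(-6\right) \left(-502\right) = 3012$)
$\frac{\left(117 - 37\right)^{2}}{D} = \frac{\left(117 - 37\right)^{2}}{3012} = 80^{2} \cdot \frac{1}{3012} = 6400 \cdot \frac{1}{3012} = \frac{1600}{753}$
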